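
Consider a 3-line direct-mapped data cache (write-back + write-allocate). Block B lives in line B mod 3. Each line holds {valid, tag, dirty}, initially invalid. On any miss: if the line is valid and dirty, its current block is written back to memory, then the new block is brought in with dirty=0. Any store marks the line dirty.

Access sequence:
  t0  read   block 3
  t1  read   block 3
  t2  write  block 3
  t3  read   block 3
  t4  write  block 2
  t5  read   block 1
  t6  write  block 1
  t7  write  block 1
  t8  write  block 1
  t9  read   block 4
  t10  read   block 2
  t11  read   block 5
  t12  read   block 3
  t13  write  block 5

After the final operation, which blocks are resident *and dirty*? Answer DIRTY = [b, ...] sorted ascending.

  0 | R B3 → L0 miss [-]
  1 | R B3 → L0 hit [-]
  2 | W B3 → L0 hit [D]
  3 | R B3 → L0 hit [D]
  4 | W B2 → L2 miss [D]
  5 | R B1 → L1 miss [-]
  6 | W B1 → L1 hit [D]
  7 | W B1 → L1 hit [D]
  8 | W B1 → L1 hit [D]
  9 | R B4 → L1 miss wb→B1 [-]
  10 | R B2 → L2 hit [D]
  11 | R B5 → L2 miss wb→B2 [-]
  12 | R B3 → L0 hit [D]
  13 | W B5 → L2 hit [D]

DIRTY = [3, 5]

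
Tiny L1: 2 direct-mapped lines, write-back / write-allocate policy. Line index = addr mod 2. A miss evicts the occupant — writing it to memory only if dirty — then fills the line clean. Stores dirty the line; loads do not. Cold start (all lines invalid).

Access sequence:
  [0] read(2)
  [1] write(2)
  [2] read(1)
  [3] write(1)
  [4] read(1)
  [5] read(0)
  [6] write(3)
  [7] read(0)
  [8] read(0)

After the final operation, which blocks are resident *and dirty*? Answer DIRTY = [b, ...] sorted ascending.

  0 | R B2 → L0 miss [-]
  1 | W B2 → L0 hit [D]
  2 | R B1 → L1 miss [-]
  3 | W B1 → L1 hit [D]
  4 | R B1 → L1 hit [D]
  5 | R B0 → L0 miss wb→B2 [-]
  6 | W B3 → L1 miss wb→B1 [D]
  7 | R B0 → L0 hit [-]
  8 | R B0 → L0 hit [-]

DIRTY = [3]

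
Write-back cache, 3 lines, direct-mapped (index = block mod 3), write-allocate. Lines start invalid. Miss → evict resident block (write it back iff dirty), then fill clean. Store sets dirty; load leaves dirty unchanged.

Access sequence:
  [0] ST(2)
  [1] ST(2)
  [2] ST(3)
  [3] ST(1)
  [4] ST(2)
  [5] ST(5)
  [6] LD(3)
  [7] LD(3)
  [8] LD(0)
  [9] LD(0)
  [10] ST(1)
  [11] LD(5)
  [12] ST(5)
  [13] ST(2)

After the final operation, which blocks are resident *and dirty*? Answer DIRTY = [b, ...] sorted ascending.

DIRTY = [1, 2]

0: W B2 -> L2 miss  d=D]
1: W B2 -> L2 hit  d=D]
2: W B3 -> L0 miss  d=D]
3: W B1 -> L1 miss  d=D]
4: W B2 -> L2 hit  d=D]
5: W B5 -> L2 miss wb->B2  d=D]
6: R B3 -> L0 hit  d=D]
7: R B3 -> L0 hit  d=D]
8: R B0 -> L0 miss wb->B3  d=-]
9: R B0 -> L0 hit  d=-]
10: W B1 -> L1 hit  d=D]
11: R B5 -> L2 hit  d=D]
12: W B5 -> L2 hit  d=D]
13: W B2 -> L2 miss wb->B5  d=D]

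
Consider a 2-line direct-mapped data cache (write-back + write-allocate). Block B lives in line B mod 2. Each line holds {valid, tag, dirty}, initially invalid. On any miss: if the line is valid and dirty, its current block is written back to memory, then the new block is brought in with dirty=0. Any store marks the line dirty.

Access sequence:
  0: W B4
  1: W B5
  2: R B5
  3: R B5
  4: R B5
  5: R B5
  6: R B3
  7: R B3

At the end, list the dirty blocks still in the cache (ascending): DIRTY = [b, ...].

DIRTY = [4]

  0 | W B4 → L0 miss [D]
  1 | W B5 → L1 miss [D]
  2 | R B5 → L1 hit [D]
  3 | R B5 → L1 hit [D]
  4 | R B5 → L1 hit [D]
  5 | R B5 → L1 hit [D]
  6 | R B3 → L1 miss wb→B5 [-]
  7 | R B3 → L1 hit [-]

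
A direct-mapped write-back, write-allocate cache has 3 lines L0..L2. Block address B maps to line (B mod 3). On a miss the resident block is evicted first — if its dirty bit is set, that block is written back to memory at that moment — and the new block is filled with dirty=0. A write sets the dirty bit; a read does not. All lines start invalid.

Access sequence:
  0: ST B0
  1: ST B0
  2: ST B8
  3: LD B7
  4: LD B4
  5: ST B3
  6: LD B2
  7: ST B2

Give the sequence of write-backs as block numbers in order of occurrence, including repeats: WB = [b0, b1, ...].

WB = [0, 8]

  0 | W B0 → L0 miss [D]
  1 | W B0 → L0 hit [D]
  2 | W B8 → L2 miss [D]
  3 | R B7 → L1 miss [-]
  4 | R B4 → L1 miss [-]
  5 | W B3 → L0 miss wb→B0 [D]
  6 | R B2 → L2 miss wb→B8 [-]
  7 | W B2 → L2 hit [D]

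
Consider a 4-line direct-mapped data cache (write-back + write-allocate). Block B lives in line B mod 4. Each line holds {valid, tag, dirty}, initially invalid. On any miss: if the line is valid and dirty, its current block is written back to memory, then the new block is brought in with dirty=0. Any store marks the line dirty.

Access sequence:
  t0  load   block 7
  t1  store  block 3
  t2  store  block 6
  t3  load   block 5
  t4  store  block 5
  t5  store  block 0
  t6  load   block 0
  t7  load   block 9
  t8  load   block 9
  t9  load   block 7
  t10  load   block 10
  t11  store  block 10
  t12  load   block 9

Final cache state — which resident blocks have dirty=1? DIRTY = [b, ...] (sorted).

DIRTY = [0, 10]

0: R B7 -> L3 miss  d=-]
1: W B3 -> L3 miss  d=D]
2: W B6 -> L2 miss  d=D]
3: R B5 -> L1 miss  d=-]
4: W B5 -> L1 hit  d=D]
5: W B0 -> L0 miss  d=D]
6: R B0 -> L0 hit  d=D]
7: R B9 -> L1 miss wb->B5  d=-]
8: R B9 -> L1 hit  d=-]
9: R B7 -> L3 miss wb->B3  d=-]
10: R B10 -> L2 miss wb->B6  d=-]
11: W B10 -> L2 hit  d=D]
12: R B9 -> L1 hit  d=-]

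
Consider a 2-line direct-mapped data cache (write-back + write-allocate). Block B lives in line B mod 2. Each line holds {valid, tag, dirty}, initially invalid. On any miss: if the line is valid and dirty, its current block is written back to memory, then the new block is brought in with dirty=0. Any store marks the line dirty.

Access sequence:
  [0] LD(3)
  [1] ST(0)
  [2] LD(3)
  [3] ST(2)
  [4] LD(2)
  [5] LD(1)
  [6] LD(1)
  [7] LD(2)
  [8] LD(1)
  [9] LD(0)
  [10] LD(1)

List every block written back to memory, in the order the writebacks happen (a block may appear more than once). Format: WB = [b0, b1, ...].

WB = [0, 2]

  0 | R B3 → L1 miss [-]
  1 | W B0 → L0 miss [D]
  2 | R B3 → L1 hit [-]
  3 | W B2 → L0 miss wb→B0 [D]
  4 | R B2 → L0 hit [D]
  5 | R B1 → L1 miss [-]
  6 | R B1 → L1 hit [-]
  7 | R B2 → L0 hit [D]
  8 | R B1 → L1 hit [-]
  9 | R B0 → L0 miss wb→B2 [-]
  10 | R B1 → L1 hit [-]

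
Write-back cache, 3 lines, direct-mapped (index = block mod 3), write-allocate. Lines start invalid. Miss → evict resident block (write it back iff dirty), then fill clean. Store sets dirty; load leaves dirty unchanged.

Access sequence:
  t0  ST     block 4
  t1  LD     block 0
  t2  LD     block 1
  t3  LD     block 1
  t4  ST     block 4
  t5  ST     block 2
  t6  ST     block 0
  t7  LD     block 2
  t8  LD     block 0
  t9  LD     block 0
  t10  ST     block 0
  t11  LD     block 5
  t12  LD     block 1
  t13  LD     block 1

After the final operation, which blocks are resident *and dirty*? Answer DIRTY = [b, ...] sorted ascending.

DIRTY = [0]

0: W B4 -> L1 miss  d=D]
1: R B0 -> L0 miss  d=-]
2: R B1 -> L1 miss wb->B4  d=-]
3: R B1 -> L1 hit  d=-]
4: W B4 -> L1 miss  d=D]
5: W B2 -> L2 miss  d=D]
6: W B0 -> L0 hit  d=D]
7: R B2 -> L2 hit  d=D]
8: R B0 -> L0 hit  d=D]
9: R B0 -> L0 hit  d=D]
10: W B0 -> L0 hit  d=D]
11: R B5 -> L2 miss wb->B2  d=-]
12: R B1 -> L1 miss wb->B4  d=-]
13: R B1 -> L1 hit  d=-]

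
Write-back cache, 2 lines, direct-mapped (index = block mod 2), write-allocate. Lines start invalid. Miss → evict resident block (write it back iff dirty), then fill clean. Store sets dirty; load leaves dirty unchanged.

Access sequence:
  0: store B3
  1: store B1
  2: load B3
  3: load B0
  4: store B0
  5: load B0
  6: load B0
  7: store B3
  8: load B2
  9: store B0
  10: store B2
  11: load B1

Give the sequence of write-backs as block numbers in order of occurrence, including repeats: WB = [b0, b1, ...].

0: W B3 → L1 miss [D]
1: W B1 → L1 miss wb→B3 [D]
2: R B3 → L1 miss wb→B1 [-]
3: R B0 → L0 miss [-]
4: W B0 → L0 hit [D]
5: R B0 → L0 hit [D]
6: R B0 → L0 hit [D]
7: W B3 → L1 hit [D]
8: R B2 → L0 miss wb→B0 [-]
9: W B0 → L0 miss [D]
10: W B2 → L0 miss wb→B0 [D]
11: R B1 → L1 miss wb→B3 [-]

WB = [3, 1, 0, 0, 3]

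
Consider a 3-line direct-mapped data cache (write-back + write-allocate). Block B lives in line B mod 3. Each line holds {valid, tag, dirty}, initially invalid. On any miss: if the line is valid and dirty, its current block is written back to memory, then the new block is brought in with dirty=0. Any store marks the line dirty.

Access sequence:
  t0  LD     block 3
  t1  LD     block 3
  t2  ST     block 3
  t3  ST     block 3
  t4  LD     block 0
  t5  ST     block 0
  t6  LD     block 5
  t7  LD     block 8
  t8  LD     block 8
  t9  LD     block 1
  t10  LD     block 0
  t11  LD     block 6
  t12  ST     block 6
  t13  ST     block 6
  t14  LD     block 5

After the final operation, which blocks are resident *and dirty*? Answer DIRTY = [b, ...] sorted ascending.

  0 | R B3 → L0 miss [-]
  1 | R B3 → L0 hit [-]
  2 | W B3 → L0 hit [D]
  3 | W B3 → L0 hit [D]
  4 | R B0 → L0 miss wb→B3 [-]
  5 | W B0 → L0 hit [D]
  6 | R B5 → L2 miss [-]
  7 | R B8 → L2 miss [-]
  8 | R B8 → L2 hit [-]
  9 | R B1 → L1 miss [-]
  10 | R B0 → L0 hit [D]
  11 | R B6 → L0 miss wb→B0 [-]
  12 | W B6 → L0 hit [D]
  13 | W B6 → L0 hit [D]
  14 | R B5 → L2 miss [-]

DIRTY = [6]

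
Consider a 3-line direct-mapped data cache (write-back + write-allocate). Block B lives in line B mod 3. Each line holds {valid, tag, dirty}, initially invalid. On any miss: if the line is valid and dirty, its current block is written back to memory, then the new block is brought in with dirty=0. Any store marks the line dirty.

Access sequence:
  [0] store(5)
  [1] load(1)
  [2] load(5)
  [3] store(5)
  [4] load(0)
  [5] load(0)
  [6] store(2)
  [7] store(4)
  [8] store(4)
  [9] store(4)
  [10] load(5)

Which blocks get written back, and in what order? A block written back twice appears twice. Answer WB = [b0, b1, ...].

0: W B5 → L2 miss [D]
1: R B1 → L1 miss [-]
2: R B5 → L2 hit [D]
3: W B5 → L2 hit [D]
4: R B0 → L0 miss [-]
5: R B0 → L0 hit [-]
6: W B2 → L2 miss wb→B5 [D]
7: W B4 → L1 miss [D]
8: W B4 → L1 hit [D]
9: W B4 → L1 hit [D]
10: R B5 → L2 miss wb→B2 [-]

WB = [5, 2]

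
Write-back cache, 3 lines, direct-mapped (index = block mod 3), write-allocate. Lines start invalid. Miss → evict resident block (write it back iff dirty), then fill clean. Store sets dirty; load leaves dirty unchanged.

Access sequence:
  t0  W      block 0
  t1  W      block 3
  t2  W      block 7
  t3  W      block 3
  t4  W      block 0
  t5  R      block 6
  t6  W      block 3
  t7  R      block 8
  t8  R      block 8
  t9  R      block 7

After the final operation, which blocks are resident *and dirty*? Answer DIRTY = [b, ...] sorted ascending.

DIRTY = [3, 7]

  0 | W B0 → L0 miss [D]
  1 | W B3 → L0 miss wb→B0 [D]
  2 | W B7 → L1 miss [D]
  3 | W B3 → L0 hit [D]
  4 | W B0 → L0 miss wb→B3 [D]
  5 | R B6 → L0 miss wb→B0 [-]
  6 | W B3 → L0 miss [D]
  7 | R B8 → L2 miss [-]
  8 | R B8 → L2 hit [-]
  9 | R B7 → L1 hit [D]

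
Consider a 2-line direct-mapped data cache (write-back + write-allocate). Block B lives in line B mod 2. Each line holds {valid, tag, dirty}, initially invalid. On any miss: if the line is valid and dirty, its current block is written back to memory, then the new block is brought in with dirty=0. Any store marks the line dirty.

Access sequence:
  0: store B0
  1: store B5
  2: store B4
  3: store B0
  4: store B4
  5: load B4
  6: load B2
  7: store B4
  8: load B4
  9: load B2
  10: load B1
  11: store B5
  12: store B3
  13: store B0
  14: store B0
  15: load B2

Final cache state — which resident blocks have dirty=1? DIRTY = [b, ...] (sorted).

DIRTY = [3]

  0 | W B0 → L0 miss [D]
  1 | W B5 → L1 miss [D]
  2 | W B4 → L0 miss wb→B0 [D]
  3 | W B0 → L0 miss wb→B4 [D]
  4 | W B4 → L0 miss wb→B0 [D]
  5 | R B4 → L0 hit [D]
  6 | R B2 → L0 miss wb→B4 [-]
  7 | W B4 → L0 miss [D]
  8 | R B4 → L0 hit [D]
  9 | R B2 → L0 miss wb→B4 [-]
  10 | R B1 → L1 miss wb→B5 [-]
  11 | W B5 → L1 miss [D]
  12 | W B3 → L1 miss wb→B5 [D]
  13 | W B0 → L0 miss [D]
  14 | W B0 → L0 hit [D]
  15 | R B2 → L0 miss wb→B0 [-]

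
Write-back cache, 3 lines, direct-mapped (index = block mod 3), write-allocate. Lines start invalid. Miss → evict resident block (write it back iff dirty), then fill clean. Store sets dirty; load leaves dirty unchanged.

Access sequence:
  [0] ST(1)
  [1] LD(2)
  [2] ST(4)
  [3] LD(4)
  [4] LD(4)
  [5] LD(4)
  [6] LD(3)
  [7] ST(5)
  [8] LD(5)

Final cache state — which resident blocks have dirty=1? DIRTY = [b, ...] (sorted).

DIRTY = [4, 5]

  0 | W B1 → L1 miss [D]
  1 | R B2 → L2 miss [-]
  2 | W B4 → L1 miss wb→B1 [D]
  3 | R B4 → L1 hit [D]
  4 | R B4 → L1 hit [D]
  5 | R B4 → L1 hit [D]
  6 | R B3 → L0 miss [-]
  7 | W B5 → L2 miss [D]
  8 | R B5 → L2 hit [D]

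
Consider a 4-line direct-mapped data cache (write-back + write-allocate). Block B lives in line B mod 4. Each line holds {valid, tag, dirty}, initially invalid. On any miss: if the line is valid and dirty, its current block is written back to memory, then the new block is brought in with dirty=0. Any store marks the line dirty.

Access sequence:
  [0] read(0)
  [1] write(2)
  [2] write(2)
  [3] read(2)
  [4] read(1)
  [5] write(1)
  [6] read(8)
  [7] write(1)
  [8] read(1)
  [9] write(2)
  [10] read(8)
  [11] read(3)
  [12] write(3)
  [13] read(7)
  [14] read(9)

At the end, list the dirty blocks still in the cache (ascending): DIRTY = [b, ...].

  0 | R B0 → L0 miss [-]
  1 | W B2 → L2 miss [D]
  2 | W B2 → L2 hit [D]
  3 | R B2 → L2 hit [D]
  4 | R B1 → L1 miss [-]
  5 | W B1 → L1 hit [D]
  6 | R B8 → L0 miss [-]
  7 | W B1 → L1 hit [D]
  8 | R B1 → L1 hit [D]
  9 | W B2 → L2 hit [D]
  10 | R B8 → L0 hit [-]
  11 | R B3 → L3 miss [-]
  12 | W B3 → L3 hit [D]
  13 | R B7 → L3 miss wb→B3 [-]
  14 | R B9 → L1 miss wb→B1 [-]

DIRTY = [2]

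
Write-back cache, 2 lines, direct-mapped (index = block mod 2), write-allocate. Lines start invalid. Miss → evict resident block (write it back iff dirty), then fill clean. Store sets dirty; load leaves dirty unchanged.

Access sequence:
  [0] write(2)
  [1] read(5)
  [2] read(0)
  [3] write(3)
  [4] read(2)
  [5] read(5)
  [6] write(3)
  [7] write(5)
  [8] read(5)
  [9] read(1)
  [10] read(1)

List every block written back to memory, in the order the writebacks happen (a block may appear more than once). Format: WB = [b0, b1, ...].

0: W B2 -> L0 miss  d=D]
1: R B5 -> L1 miss  d=-]
2: R B0 -> L0 miss wb->B2  d=-]
3: W B3 -> L1 miss  d=D]
4: R B2 -> L0 miss  d=-]
5: R B5 -> L1 miss wb->B3  d=-]
6: W B3 -> L1 miss  d=D]
7: W B5 -> L1 miss wb->B3  d=D]
8: R B5 -> L1 hit  d=D]
9: R B1 -> L1 miss wb->B5  d=-]
10: R B1 -> L1 hit  d=-]

WB = [2, 3, 3, 5]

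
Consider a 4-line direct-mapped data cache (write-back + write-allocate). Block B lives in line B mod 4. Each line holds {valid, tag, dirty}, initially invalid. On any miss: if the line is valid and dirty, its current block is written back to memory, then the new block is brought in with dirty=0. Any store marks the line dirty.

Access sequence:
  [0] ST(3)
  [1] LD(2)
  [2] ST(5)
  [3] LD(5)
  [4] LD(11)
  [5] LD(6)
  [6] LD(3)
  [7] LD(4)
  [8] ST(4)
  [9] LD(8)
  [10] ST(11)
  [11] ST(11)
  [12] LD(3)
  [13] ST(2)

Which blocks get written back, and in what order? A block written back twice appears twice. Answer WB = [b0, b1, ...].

0: W B3 → L3 miss [D]
1: R B2 → L2 miss [-]
2: W B5 → L1 miss [D]
3: R B5 → L1 hit [D]
4: R B11 → L3 miss wb→B3 [-]
5: R B6 → L2 miss [-]
6: R B3 → L3 miss [-]
7: R B4 → L0 miss [-]
8: W B4 → L0 hit [D]
9: R B8 → L0 miss wb→B4 [-]
10: W B11 → L3 miss [D]
11: W B11 → L3 hit [D]
12: R B3 → L3 miss wb→B11 [-]
13: W B2 → L2 miss [D]

WB = [3, 4, 11]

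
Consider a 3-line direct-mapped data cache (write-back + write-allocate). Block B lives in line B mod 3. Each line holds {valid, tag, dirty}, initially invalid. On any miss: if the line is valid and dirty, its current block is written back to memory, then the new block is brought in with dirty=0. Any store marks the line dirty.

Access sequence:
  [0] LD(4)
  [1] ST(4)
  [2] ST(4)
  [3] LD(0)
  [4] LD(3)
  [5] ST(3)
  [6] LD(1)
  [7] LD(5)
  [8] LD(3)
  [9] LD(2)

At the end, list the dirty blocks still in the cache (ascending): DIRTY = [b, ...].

DIRTY = [3]

  0 | R B4 → L1 miss [-]
  1 | W B4 → L1 hit [D]
  2 | W B4 → L1 hit [D]
  3 | R B0 → L0 miss [-]
  4 | R B3 → L0 miss [-]
  5 | W B3 → L0 hit [D]
  6 | R B1 → L1 miss wb→B4 [-]
  7 | R B5 → L2 miss [-]
  8 | R B3 → L0 hit [D]
  9 | R B2 → L2 miss [-]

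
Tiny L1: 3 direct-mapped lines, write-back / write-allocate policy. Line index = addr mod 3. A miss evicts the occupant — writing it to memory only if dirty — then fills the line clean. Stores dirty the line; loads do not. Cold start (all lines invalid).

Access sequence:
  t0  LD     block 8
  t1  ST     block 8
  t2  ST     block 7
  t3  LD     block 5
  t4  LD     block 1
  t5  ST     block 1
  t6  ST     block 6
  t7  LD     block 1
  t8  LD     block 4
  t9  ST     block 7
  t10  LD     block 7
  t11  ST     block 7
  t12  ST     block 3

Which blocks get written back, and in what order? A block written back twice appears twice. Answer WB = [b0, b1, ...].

WB = [8, 7, 1, 6]

  0 | R B8 → L2 miss [-]
  1 | W B8 → L2 hit [D]
  2 | W B7 → L1 miss [D]
  3 | R B5 → L2 miss wb→B8 [-]
  4 | R B1 → L1 miss wb→B7 [-]
  5 | W B1 → L1 hit [D]
  6 | W B6 → L0 miss [D]
  7 | R B1 → L1 hit [D]
  8 | R B4 → L1 miss wb→B1 [-]
  9 | W B7 → L1 miss [D]
  10 | R B7 → L1 hit [D]
  11 | W B7 → L1 hit [D]
  12 | W B3 → L0 miss wb→B6 [D]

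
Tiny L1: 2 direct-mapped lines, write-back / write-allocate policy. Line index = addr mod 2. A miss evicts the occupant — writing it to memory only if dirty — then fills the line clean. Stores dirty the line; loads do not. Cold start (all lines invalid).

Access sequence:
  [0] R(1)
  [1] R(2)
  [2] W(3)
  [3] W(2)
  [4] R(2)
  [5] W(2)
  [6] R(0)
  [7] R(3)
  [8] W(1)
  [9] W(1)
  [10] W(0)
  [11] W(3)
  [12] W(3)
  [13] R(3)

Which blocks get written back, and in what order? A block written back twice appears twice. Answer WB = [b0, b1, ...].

WB = [2, 3, 1]

0: R B1 → L1 miss [-]
1: R B2 → L0 miss [-]
2: W B3 → L1 miss [D]
3: W B2 → L0 hit [D]
4: R B2 → L0 hit [D]
5: W B2 → L0 hit [D]
6: R B0 → L0 miss wb→B2 [-]
7: R B3 → L1 hit [D]
8: W B1 → L1 miss wb→B3 [D]
9: W B1 → L1 hit [D]
10: W B0 → L0 hit [D]
11: W B3 → L1 miss wb→B1 [D]
12: W B3 → L1 hit [D]
13: R B3 → L1 hit [D]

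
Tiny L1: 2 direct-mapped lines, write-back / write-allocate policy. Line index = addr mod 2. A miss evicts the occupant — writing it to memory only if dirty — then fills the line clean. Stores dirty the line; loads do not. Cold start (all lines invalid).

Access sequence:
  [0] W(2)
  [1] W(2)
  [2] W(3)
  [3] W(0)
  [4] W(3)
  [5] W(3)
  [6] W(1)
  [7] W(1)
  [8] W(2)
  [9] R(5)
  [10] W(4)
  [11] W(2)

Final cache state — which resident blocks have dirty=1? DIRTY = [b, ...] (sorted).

0: W B2 -> L0 miss  d=D]
1: W B2 -> L0 hit  d=D]
2: W B3 -> L1 miss  d=D]
3: W B0 -> L0 miss wb->B2  d=D]
4: W B3 -> L1 hit  d=D]
5: W B3 -> L1 hit  d=D]
6: W B1 -> L1 miss wb->B3  d=D]
7: W B1 -> L1 hit  d=D]
8: W B2 -> L0 miss wb->B0  d=D]
9: R B5 -> L1 miss wb->B1  d=-]
10: W B4 -> L0 miss wb->B2  d=D]
11: W B2 -> L0 miss wb->B4  d=D]

DIRTY = [2]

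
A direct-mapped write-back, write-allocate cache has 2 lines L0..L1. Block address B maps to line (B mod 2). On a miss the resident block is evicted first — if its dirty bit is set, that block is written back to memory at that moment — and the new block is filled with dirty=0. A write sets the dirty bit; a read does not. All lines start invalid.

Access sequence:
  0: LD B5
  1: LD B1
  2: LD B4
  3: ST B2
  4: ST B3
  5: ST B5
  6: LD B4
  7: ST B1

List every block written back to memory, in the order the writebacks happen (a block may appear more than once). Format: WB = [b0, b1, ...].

0: R B5 → L1 miss [-]
1: R B1 → L1 miss [-]
2: R B4 → L0 miss [-]
3: W B2 → L0 miss [D]
4: W B3 → L1 miss [D]
5: W B5 → L1 miss wb→B3 [D]
6: R B4 → L0 miss wb→B2 [-]
7: W B1 → L1 miss wb→B5 [D]

WB = [3, 2, 5]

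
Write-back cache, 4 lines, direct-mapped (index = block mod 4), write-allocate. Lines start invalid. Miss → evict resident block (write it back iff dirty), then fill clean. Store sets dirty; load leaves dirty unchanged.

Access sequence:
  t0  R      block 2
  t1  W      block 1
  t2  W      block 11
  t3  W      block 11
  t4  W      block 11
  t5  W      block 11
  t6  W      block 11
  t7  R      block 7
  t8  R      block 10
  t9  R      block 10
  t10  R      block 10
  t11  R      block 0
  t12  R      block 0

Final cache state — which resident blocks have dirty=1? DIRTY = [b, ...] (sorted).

DIRTY = [1]

0: R B2 -> L2 miss  d=-]
1: W B1 -> L1 miss  d=D]
2: W B11 -> L3 miss  d=D]
3: W B11 -> L3 hit  d=D]
4: W B11 -> L3 hit  d=D]
5: W B11 -> L3 hit  d=D]
6: W B11 -> L3 hit  d=D]
7: R B7 -> L3 miss wb->B11  d=-]
8: R B10 -> L2 miss  d=-]
9: R B10 -> L2 hit  d=-]
10: R B10 -> L2 hit  d=-]
11: R B0 -> L0 miss  d=-]
12: R B0 -> L0 hit  d=-]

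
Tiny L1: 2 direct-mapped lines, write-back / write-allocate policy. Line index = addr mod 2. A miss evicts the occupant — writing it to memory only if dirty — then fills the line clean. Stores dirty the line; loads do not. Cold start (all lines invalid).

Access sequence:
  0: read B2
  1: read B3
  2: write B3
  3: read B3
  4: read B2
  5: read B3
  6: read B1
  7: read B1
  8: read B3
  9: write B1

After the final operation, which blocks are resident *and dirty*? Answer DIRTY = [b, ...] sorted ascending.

DIRTY = [1]

  0 | R B2 → L0 miss [-]
  1 | R B3 → L1 miss [-]
  2 | W B3 → L1 hit [D]
  3 | R B3 → L1 hit [D]
  4 | R B2 → L0 hit [-]
  5 | R B3 → L1 hit [D]
  6 | R B1 → L1 miss wb→B3 [-]
  7 | R B1 → L1 hit [-]
  8 | R B3 → L1 miss [-]
  9 | W B1 → L1 miss [D]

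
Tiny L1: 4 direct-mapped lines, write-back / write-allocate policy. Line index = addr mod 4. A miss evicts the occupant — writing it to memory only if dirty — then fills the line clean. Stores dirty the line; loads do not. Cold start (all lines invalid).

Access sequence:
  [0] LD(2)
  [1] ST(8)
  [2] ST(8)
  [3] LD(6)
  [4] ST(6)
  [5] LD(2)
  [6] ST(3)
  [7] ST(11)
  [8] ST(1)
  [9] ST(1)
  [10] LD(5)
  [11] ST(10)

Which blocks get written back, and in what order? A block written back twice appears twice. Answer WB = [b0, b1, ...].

0: R B2 → L2 miss [-]
1: W B8 → L0 miss [D]
2: W B8 → L0 hit [D]
3: R B6 → L2 miss [-]
4: W B6 → L2 hit [D]
5: R B2 → L2 miss wb→B6 [-]
6: W B3 → L3 miss [D]
7: W B11 → L3 miss wb→B3 [D]
8: W B1 → L1 miss [D]
9: W B1 → L1 hit [D]
10: R B5 → L1 miss wb→B1 [-]
11: W B10 → L2 miss [D]

WB = [6, 3, 1]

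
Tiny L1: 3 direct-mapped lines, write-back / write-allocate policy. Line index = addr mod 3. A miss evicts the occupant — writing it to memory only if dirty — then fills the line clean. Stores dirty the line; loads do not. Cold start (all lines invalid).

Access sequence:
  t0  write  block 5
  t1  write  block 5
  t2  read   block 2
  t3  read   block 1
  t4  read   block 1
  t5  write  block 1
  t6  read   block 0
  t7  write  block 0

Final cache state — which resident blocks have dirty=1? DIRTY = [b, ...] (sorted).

0: W B5 → L2 miss [D]
1: W B5 → L2 hit [D]
2: R B2 → L2 miss wb→B5 [-]
3: R B1 → L1 miss [-]
4: R B1 → L1 hit [-]
5: W B1 → L1 hit [D]
6: R B0 → L0 miss [-]
7: W B0 → L0 hit [D]

DIRTY = [0, 1]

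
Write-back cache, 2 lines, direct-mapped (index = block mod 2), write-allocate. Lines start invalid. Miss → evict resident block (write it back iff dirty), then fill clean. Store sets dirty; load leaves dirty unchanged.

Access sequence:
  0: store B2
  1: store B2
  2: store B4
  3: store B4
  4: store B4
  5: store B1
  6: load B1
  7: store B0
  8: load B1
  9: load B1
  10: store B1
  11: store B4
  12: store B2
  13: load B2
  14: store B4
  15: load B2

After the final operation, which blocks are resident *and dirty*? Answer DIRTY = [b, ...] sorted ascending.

0: W B2 -> L0 miss  d=D]
1: W B2 -> L0 hit  d=D]
2: W B4 -> L0 miss wb->B2  d=D]
3: W B4 -> L0 hit  d=D]
4: W B4 -> L0 hit  d=D]
5: W B1 -> L1 miss  d=D]
6: R B1 -> L1 hit  d=D]
7: W B0 -> L0 miss wb->B4  d=D]
8: R B1 -> L1 hit  d=D]
9: R B1 -> L1 hit  d=D]
10: W B1 -> L1 hit  d=D]
11: W B4 -> L0 miss wb->B0  d=D]
12: W B2 -> L0 miss wb->B4  d=D]
13: R B2 -> L0 hit  d=D]
14: W B4 -> L0 miss wb->B2  d=D]
15: R B2 -> L0 miss wb->B4  d=-]

DIRTY = [1]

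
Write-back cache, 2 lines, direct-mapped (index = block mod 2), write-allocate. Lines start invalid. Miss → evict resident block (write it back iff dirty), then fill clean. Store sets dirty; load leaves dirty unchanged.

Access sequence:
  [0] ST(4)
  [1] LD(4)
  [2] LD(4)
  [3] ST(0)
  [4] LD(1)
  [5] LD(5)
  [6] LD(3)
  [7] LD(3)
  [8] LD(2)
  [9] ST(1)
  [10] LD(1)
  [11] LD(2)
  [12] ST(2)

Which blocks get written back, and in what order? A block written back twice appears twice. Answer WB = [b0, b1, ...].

WB = [4, 0]

0: W B4 → L0 miss [D]
1: R B4 → L0 hit [D]
2: R B4 → L0 hit [D]
3: W B0 → L0 miss wb→B4 [D]
4: R B1 → L1 miss [-]
5: R B5 → L1 miss [-]
6: R B3 → L1 miss [-]
7: R B3 → L1 hit [-]
8: R B2 → L0 miss wb→B0 [-]
9: W B1 → L1 miss [D]
10: R B1 → L1 hit [D]
11: R B2 → L0 hit [-]
12: W B2 → L0 hit [D]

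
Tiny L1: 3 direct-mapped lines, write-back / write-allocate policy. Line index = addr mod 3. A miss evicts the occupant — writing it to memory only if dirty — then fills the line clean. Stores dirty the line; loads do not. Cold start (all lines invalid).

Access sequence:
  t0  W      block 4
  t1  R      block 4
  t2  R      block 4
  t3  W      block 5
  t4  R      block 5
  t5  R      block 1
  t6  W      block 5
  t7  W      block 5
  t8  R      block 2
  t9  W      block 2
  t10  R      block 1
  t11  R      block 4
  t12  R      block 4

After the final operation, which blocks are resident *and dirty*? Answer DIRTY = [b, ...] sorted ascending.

  0 | W B4 → L1 miss [D]
  1 | R B4 → L1 hit [D]
  2 | R B4 → L1 hit [D]
  3 | W B5 → L2 miss [D]
  4 | R B5 → L2 hit [D]
  5 | R B1 → L1 miss wb→B4 [-]
  6 | W B5 → L2 hit [D]
  7 | W B5 → L2 hit [D]
  8 | R B2 → L2 miss wb→B5 [-]
  9 | W B2 → L2 hit [D]
  10 | R B1 → L1 hit [-]
  11 | R B4 → L1 miss [-]
  12 | R B4 → L1 hit [-]

DIRTY = [2]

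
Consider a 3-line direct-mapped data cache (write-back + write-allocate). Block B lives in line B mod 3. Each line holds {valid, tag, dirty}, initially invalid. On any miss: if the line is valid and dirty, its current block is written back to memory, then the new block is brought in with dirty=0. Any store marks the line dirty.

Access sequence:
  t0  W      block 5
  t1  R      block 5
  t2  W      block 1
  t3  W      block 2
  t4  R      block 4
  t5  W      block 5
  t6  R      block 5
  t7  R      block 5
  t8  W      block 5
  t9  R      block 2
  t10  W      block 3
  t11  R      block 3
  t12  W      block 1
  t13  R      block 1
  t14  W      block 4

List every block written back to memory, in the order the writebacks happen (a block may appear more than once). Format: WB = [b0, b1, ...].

0: W B5 → L2 miss [D]
1: R B5 → L2 hit [D]
2: W B1 → L1 miss [D]
3: W B2 → L2 miss wb→B5 [D]
4: R B4 → L1 miss wb→B1 [-]
5: W B5 → L2 miss wb→B2 [D]
6: R B5 → L2 hit [D]
7: R B5 → L2 hit [D]
8: W B5 → L2 hit [D]
9: R B2 → L2 miss wb→B5 [-]
10: W B3 → L0 miss [D]
11: R B3 → L0 hit [D]
12: W B1 → L1 miss [D]
13: R B1 → L1 hit [D]
14: W B4 → L1 miss wb→B1 [D]

WB = [5, 1, 2, 5, 1]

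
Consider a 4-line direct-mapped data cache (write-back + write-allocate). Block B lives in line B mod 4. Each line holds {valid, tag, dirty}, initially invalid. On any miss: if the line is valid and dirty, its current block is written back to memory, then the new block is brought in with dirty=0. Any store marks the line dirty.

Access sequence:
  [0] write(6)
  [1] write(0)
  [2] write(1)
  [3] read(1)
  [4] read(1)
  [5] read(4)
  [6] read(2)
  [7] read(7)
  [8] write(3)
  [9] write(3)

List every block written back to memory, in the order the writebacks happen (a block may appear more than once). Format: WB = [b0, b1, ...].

0: W B6 -> L2 miss  d=D]
1: W B0 -> L0 miss  d=D]
2: W B1 -> L1 miss  d=D]
3: R B1 -> L1 hit  d=D]
4: R B1 -> L1 hit  d=D]
5: R B4 -> L0 miss wb->B0  d=-]
6: R B2 -> L2 miss wb->B6  d=-]
7: R B7 -> L3 miss  d=-]
8: W B3 -> L3 miss  d=D]
9: W B3 -> L3 hit  d=D]

WB = [0, 6]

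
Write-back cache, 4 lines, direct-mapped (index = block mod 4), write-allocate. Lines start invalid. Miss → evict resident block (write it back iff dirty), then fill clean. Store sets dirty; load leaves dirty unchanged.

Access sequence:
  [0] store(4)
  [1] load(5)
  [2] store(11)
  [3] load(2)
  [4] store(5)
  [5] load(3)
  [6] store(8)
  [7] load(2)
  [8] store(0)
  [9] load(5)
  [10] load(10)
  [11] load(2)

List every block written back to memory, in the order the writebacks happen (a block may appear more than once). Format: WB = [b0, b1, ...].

  0 | W B4 → L0 miss [D]
  1 | R B5 → L1 miss [-]
  2 | W B11 → L3 miss [D]
  3 | R B2 → L2 miss [-]
  4 | W B5 → L1 hit [D]
  5 | R B3 → L3 miss wb→B11 [-]
  6 | W B8 → L0 miss wb→B4 [D]
  7 | R B2 → L2 hit [-]
  8 | W B0 → L0 miss wb→B8 [D]
  9 | R B5 → L1 hit [D]
  10 | R B10 → L2 miss [-]
  11 | R B2 → L2 miss [-]

WB = [11, 4, 8]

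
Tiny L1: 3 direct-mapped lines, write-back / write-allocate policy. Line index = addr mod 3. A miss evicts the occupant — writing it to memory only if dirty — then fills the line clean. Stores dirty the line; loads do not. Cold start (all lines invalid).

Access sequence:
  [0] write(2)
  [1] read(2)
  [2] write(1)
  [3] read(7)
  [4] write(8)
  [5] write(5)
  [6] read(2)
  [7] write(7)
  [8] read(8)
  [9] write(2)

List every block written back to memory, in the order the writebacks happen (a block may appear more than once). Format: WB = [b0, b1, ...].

  0 | W B2 → L2 miss [D]
  1 | R B2 → L2 hit [D]
  2 | W B1 → L1 miss [D]
  3 | R B7 → L1 miss wb→B1 [-]
  4 | W B8 → L2 miss wb→B2 [D]
  5 | W B5 → L2 miss wb→B8 [D]
  6 | R B2 → L2 miss wb→B5 [-]
  7 | W B7 → L1 hit [D]
  8 | R B8 → L2 miss [-]
  9 | W B2 → L2 miss [D]

WB = [1, 2, 8, 5]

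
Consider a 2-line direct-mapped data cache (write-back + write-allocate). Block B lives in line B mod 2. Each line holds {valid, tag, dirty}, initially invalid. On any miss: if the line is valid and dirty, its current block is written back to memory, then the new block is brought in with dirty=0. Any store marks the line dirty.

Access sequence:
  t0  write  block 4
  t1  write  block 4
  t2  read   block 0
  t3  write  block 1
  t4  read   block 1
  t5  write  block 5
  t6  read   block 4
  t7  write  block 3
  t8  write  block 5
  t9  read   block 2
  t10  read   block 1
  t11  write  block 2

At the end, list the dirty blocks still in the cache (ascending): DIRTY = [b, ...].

0: W B4 → L0 miss [D]
1: W B4 → L0 hit [D]
2: R B0 → L0 miss wb→B4 [-]
3: W B1 → L1 miss [D]
4: R B1 → L1 hit [D]
5: W B5 → L1 miss wb→B1 [D]
6: R B4 → L0 miss [-]
7: W B3 → L1 miss wb→B5 [D]
8: W B5 → L1 miss wb→B3 [D]
9: R B2 → L0 miss [-]
10: R B1 → L1 miss wb→B5 [-]
11: W B2 → L0 hit [D]

DIRTY = [2]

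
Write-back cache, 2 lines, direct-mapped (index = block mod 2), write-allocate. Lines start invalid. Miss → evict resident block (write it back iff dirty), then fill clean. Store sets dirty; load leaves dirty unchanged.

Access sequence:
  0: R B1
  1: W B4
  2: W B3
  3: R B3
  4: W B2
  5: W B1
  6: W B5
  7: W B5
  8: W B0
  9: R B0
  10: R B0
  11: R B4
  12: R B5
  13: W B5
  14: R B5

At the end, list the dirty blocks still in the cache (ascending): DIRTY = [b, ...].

DIRTY = [5]

0: R B1 → L1 miss [-]
1: W B4 → L0 miss [D]
2: W B3 → L1 miss [D]
3: R B3 → L1 hit [D]
4: W B2 → L0 miss wb→B4 [D]
5: W B1 → L1 miss wb→B3 [D]
6: W B5 → L1 miss wb→B1 [D]
7: W B5 → L1 hit [D]
8: W B0 → L0 miss wb→B2 [D]
9: R B0 → L0 hit [D]
10: R B0 → L0 hit [D]
11: R B4 → L0 miss wb→B0 [-]
12: R B5 → L1 hit [D]
13: W B5 → L1 hit [D]
14: R B5 → L1 hit [D]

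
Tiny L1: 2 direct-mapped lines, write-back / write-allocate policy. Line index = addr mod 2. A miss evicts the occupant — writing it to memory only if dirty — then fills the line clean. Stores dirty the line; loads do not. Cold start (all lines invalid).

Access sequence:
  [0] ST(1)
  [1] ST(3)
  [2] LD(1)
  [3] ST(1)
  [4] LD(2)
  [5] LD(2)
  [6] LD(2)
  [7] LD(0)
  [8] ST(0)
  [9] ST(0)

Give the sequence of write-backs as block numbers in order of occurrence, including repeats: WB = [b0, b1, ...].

0: W B1 → L1 miss [D]
1: W B3 → L1 miss wb→B1 [D]
2: R B1 → L1 miss wb→B3 [-]
3: W B1 → L1 hit [D]
4: R B2 → L0 miss [-]
5: R B2 → L0 hit [-]
6: R B2 → L0 hit [-]
7: R B0 → L0 miss [-]
8: W B0 → L0 hit [D]
9: W B0 → L0 hit [D]

WB = [1, 3]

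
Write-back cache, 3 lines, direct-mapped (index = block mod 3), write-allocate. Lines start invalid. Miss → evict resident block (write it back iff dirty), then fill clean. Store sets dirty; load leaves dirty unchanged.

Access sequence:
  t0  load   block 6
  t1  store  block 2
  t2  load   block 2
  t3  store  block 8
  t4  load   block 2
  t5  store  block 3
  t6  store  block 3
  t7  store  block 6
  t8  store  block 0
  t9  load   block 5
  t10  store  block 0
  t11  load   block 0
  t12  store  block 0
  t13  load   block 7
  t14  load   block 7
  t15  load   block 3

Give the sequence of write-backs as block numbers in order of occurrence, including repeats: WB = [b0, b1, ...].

WB = [2, 8, 3, 6, 0]

  0 | R B6 → L0 miss [-]
  1 | W B2 → L2 miss [D]
  2 | R B2 → L2 hit [D]
  3 | W B8 → L2 miss wb→B2 [D]
  4 | R B2 → L2 miss wb→B8 [-]
  5 | W B3 → L0 miss [D]
  6 | W B3 → L0 hit [D]
  7 | W B6 → L0 miss wb→B3 [D]
  8 | W B0 → L0 miss wb→B6 [D]
  9 | R B5 → L2 miss [-]
  10 | W B0 → L0 hit [D]
  11 | R B0 → L0 hit [D]
  12 | W B0 → L0 hit [D]
  13 | R B7 → L1 miss [-]
  14 | R B7 → L1 hit [-]
  15 | R B3 → L0 miss wb→B0 [-]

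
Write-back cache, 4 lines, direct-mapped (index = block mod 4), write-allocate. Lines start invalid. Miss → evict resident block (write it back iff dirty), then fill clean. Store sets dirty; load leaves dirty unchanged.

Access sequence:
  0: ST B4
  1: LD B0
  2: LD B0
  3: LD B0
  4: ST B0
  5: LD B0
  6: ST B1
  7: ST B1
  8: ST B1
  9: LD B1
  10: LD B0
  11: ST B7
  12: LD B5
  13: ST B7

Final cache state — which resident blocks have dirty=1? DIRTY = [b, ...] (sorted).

0: W B4 -> L0 miss  d=D]
1: R B0 -> L0 miss wb->B4  d=-]
2: R B0 -> L0 hit  d=-]
3: R B0 -> L0 hit  d=-]
4: W B0 -> L0 hit  d=D]
5: R B0 -> L0 hit  d=D]
6: W B1 -> L1 miss  d=D]
7: W B1 -> L1 hit  d=D]
8: W B1 -> L1 hit  d=D]
9: R B1 -> L1 hit  d=D]
10: R B0 -> L0 hit  d=D]
11: W B7 -> L3 miss  d=D]
12: R B5 -> L1 miss wb->B1  d=-]
13: W B7 -> L3 hit  d=D]

DIRTY = [0, 7]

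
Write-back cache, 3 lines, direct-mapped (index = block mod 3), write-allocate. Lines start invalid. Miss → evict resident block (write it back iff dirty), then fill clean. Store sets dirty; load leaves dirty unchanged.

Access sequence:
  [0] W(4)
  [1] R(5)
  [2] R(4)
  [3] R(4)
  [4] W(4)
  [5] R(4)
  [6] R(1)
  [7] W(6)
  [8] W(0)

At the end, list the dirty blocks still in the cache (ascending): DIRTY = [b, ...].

DIRTY = [0]

0: W B4 → L1 miss [D]
1: R B5 → L2 miss [-]
2: R B4 → L1 hit [D]
3: R B4 → L1 hit [D]
4: W B4 → L1 hit [D]
5: R B4 → L1 hit [D]
6: R B1 → L1 miss wb→B4 [-]
7: W B6 → L0 miss [D]
8: W B0 → L0 miss wb→B6 [D]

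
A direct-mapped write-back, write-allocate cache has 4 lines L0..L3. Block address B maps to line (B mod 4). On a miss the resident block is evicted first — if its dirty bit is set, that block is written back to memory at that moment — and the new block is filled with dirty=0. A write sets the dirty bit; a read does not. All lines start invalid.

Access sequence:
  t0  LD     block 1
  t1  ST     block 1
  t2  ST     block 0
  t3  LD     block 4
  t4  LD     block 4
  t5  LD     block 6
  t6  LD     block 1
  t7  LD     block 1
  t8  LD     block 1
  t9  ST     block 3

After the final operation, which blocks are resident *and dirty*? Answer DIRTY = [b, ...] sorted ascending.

0: R B1 → L1 miss [-]
1: W B1 → L1 hit [D]
2: W B0 → L0 miss [D]
3: R B4 → L0 miss wb→B0 [-]
4: R B4 → L0 hit [-]
5: R B6 → L2 miss [-]
6: R B1 → L1 hit [D]
7: R B1 → L1 hit [D]
8: R B1 → L1 hit [D]
9: W B3 → L3 miss [D]

DIRTY = [1, 3]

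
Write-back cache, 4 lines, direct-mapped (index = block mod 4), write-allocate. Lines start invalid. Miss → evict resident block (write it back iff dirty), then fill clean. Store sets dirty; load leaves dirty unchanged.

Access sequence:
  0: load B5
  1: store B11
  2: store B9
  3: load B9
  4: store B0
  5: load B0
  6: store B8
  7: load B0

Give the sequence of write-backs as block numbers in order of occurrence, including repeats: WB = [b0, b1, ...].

WB = [0, 8]

0: R B5 → L1 miss [-]
1: W B11 → L3 miss [D]
2: W B9 → L1 miss [D]
3: R B9 → L1 hit [D]
4: W B0 → L0 miss [D]
5: R B0 → L0 hit [D]
6: W B8 → L0 miss wb→B0 [D]
7: R B0 → L0 miss wb→B8 [-]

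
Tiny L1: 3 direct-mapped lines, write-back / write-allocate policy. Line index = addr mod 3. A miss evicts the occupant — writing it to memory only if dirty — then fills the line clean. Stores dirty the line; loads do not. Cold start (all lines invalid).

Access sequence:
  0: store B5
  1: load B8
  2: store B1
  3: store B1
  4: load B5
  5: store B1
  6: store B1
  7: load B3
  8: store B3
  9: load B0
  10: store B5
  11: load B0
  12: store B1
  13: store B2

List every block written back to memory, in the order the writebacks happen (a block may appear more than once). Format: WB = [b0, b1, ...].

0: W B5 -> L2 miss  d=D]
1: R B8 -> L2 miss wb->B5  d=-]
2: W B1 -> L1 miss  d=D]
3: W B1 -> L1 hit  d=D]
4: R B5 -> L2 miss  d=-]
5: W B1 -> L1 hit  d=D]
6: W B1 -> L1 hit  d=D]
7: R B3 -> L0 miss  d=-]
8: W B3 -> L0 hit  d=D]
9: R B0 -> L0 miss wb->B3  d=-]
10: W B5 -> L2 hit  d=D]
11: R B0 -> L0 hit  d=-]
12: W B1 -> L1 hit  d=D]
13: W B2 -> L2 miss wb->B5  d=D]

WB = [5, 3, 5]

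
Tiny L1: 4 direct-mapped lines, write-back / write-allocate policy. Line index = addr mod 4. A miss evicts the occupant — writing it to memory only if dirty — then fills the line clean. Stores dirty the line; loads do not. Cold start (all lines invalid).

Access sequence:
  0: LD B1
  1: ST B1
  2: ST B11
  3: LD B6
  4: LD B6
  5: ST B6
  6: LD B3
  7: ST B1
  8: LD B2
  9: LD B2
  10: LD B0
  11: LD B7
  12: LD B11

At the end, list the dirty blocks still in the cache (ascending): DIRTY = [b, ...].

0: R B1 -> L1 miss  d=-]
1: W B1 -> L1 hit  d=D]
2: W B11 -> L3 miss  d=D]
3: R B6 -> L2 miss  d=-]
4: R B6 -> L2 hit  d=-]
5: W B6 -> L2 hit  d=D]
6: R B3 -> L3 miss wb->B11  d=-]
7: W B1 -> L1 hit  d=D]
8: R B2 -> L2 miss wb->B6  d=-]
9: R B2 -> L2 hit  d=-]
10: R B0 -> L0 miss  d=-]
11: R B7 -> L3 miss  d=-]
12: R B11 -> L3 miss  d=-]

DIRTY = [1]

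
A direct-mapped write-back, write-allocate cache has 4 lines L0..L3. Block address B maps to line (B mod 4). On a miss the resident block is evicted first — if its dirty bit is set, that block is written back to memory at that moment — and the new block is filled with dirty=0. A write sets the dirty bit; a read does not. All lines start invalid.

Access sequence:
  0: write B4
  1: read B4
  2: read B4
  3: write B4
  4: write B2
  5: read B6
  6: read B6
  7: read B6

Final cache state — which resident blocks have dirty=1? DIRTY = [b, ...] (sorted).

  0 | W B4 → L0 miss [D]
  1 | R B4 → L0 hit [D]
  2 | R B4 → L0 hit [D]
  3 | W B4 → L0 hit [D]
  4 | W B2 → L2 miss [D]
  5 | R B6 → L2 miss wb→B2 [-]
  6 | R B6 → L2 hit [-]
  7 | R B6 → L2 hit [-]

DIRTY = [4]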